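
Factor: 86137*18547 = 17^1*1091^1*86137^1 = 1597582939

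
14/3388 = 1/242 ≈ 0.00413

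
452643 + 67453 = 520096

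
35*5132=179620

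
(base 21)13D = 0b1000000101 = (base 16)205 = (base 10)517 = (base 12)371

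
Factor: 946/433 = 2^1 * 11^1 * 43^1 * 433^(-1)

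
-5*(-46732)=233660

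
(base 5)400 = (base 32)34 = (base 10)100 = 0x64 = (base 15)6a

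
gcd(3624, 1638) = 6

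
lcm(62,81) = 5022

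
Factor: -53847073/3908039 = -1*7^1*1747^(-1)*2237^(-1)*7692439^1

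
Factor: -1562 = -1*2^1*11^1*71^1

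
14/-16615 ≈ -0.000843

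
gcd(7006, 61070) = 62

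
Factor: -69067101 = -1 * 3^1 * 31^1 * 742657^1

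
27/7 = 3+6/7≈3.86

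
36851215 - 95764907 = -58913692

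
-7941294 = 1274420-9215714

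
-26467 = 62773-89240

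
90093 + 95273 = 185366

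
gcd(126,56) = 14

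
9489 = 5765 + 3724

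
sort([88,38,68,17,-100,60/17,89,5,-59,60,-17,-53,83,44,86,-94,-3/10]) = [-100,-94,-59,-53,-17,-3/10,60/17,5,17,38,44,60,68,83,86,88,89]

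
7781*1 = 7781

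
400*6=2400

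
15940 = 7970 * 2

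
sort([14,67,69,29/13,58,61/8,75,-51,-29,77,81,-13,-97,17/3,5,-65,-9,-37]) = [-97,-65,-51,-37,-29,-13,-9,29/13,5,17/3,61/8,14,58,67,69,75,77,81]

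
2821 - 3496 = -675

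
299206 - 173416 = 125790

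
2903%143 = 43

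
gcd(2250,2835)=45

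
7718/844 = 3859/422≈9.14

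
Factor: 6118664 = 2^3 * 173^1 * 4421^1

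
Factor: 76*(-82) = -1*2^3*19^1*41^1 = -6232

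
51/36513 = 17/12171 ≈ 0.00140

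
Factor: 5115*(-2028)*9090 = -1*2^3*3^4*5^2*11^1*13^2*31^1*101^1 = -94292569800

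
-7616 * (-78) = 594048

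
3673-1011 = 2662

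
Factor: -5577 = -1*3^1*11^1*13^2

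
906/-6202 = -453/3101 ≈ -0.146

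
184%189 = 184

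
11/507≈0.0217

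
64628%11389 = 7683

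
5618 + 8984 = 14602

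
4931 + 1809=6740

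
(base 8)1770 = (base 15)47b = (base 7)2651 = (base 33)uq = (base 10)1016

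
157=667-510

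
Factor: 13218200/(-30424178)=-1 * 2^2 * 5^2 * 29^1 * 43^1 * 53^1 * 15212089^(-1)=-6609100/15212089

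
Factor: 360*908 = 2^5*3^2*5^1*227^1 = 326880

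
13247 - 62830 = -49583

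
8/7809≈0.00102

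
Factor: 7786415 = 5^1 * 7^1 * 13^1 * 109^1 * 157^1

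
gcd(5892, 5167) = 1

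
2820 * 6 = 16920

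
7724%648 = 596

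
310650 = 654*475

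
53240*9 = 479160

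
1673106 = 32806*51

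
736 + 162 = 898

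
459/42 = 10 + 13/14 ≈ 10.93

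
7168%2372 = 52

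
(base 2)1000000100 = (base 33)fl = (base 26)jm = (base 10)516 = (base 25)kg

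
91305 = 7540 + 83765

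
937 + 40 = 977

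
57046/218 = 28523/109≈261.68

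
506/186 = 253/93 ≈ 2.72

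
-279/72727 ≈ -0.00384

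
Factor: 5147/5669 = 5147^1*5669^ (-1) 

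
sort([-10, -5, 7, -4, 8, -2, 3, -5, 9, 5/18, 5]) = [-10, -5, -5, -4, -2, 5/18, 3, 5, 7, 8, 9]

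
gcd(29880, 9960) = 9960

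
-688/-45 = 15 + 13/45 ≈ 15.29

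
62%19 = 5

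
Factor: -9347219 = -1*7^1*47^1*28411^1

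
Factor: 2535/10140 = 2^(-2) = 1/4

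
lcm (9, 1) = 9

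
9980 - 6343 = 3637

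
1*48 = 48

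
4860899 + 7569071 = 12429970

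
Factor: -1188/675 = -1*2^2*5^(-2)*11^1 = -44/25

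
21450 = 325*66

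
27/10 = 2 + 7/10 = 2.70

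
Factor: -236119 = -1*13^1*41^1*443^1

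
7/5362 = 1/766 ≈ 0.00131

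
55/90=11/18 ≈ 0.611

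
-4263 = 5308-9571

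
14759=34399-19640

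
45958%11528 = 11374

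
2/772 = 1/386 ≈ 0.00259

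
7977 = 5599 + 2378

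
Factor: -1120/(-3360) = 3^(-1) = 1/3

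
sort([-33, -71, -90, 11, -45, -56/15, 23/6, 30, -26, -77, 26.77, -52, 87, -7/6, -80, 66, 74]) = [-90, -80, -77, -71, -52, -45, -33, -26, -56/15, -7/6, 23/6, 11, 26.77, 30, 66, 74, 87]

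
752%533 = 219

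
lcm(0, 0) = 0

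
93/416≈0.224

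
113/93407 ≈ 0.00121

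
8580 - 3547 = 5033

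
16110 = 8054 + 8056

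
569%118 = 97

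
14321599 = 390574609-376253010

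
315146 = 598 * 527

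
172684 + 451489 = 624173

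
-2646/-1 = 2646 = 2646.00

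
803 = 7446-6643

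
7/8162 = 1/1166 ≈ 0.000858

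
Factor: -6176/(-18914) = 2^4 * 7^(-2) = 16/49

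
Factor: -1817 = -1*23^1*79^1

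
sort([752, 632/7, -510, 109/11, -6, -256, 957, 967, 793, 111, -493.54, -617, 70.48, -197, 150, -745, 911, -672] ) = [-745, -672, -617, -510, -493.54, -256, -197, -6, 109/11, 70.48, 632/7, 111, 150, 752, 793, 911, 957, 967] 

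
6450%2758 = 934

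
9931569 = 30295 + 9901274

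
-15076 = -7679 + -7397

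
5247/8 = 655 + 7/8 ≈ 655.88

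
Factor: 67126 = 2^1*33563^1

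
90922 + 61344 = 152266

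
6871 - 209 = 6662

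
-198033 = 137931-335964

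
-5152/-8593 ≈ 0.600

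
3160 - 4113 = -953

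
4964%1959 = 1046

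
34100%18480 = 15620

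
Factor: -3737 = -1*37^1*101^1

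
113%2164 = 113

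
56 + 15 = 71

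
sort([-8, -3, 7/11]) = [-8, -3, 7/11]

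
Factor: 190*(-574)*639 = -1*2^2*3^2*5^1*7^1*19^1*41^1*71^1 = -69689340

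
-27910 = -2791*10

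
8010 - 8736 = -726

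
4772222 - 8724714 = -3952492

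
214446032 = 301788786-87342754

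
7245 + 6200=13445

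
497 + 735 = 1232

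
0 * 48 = 0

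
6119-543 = 5576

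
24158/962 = 12079/481 ≈ 25.11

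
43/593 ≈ 0.0725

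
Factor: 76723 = 73^1 * 1051^1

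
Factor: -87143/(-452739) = 3^(-1)*59^1*211^1*21559^(-1) = 12449/64677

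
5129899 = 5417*947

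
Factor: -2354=-1*2^1*11^1*107^1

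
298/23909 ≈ 0.0125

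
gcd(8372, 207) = 23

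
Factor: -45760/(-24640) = 7^(-1)*13^1 = 13/7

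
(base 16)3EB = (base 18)31D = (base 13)5C2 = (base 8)1753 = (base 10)1003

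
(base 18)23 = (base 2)100111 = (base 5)124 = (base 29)1a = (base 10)39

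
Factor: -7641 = -1 * 3^3 * 283^1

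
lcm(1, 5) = 5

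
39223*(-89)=-3490847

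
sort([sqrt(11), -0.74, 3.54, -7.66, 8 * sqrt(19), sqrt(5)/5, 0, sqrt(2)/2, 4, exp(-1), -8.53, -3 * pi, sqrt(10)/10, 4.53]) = [-3 * pi, -8.53, -7.66, -0.74, 0, sqrt(10)/10, exp(-1), sqrt(5)/5, sqrt(2)/2, sqrt(11), 3.54, 4, 4.53, 8 * sqrt(19)]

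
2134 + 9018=11152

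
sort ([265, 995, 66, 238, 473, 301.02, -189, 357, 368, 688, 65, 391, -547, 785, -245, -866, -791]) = [-866, -791, -547, -245, -189, 65, 66, 238, 265, 301.02, 357, 368, 391, 473, 688, 785, 995]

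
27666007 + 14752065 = 42418072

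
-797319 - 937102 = -1734421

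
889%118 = 63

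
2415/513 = 805/171 ≈ 4.71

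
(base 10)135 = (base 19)72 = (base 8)207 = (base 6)343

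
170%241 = 170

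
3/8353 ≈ 0.000359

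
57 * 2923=166611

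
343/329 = 1+2/47 ≈ 1.04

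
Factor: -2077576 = -1*2^3*259697^1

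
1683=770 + 913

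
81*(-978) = -79218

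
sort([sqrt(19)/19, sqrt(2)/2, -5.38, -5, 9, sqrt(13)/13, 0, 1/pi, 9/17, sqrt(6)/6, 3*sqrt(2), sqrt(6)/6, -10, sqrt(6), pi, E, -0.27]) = [-10, -5.38, -5, -0.27, 0, sqrt(19)/19, sqrt(13)/13, 1/pi, sqrt(6)/6, sqrt(6)/6, 9/17, sqrt(2)/2, sqrt(6), E, pi, 3*sqrt(2), 9]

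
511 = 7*73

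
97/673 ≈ 0.144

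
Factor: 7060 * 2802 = 2^3 * 3^1 * 5^1 * 353^1 * 467^1 = 19782120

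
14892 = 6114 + 8778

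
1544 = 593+951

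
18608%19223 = 18608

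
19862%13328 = 6534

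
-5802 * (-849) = 4925898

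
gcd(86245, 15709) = 1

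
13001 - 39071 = -26070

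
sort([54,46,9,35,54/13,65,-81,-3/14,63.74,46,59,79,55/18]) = [-81,-3/14,55/18,54/13,9,35,46,46,54,59,63.74,65,79]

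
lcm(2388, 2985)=11940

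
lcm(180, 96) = 1440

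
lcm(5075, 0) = 0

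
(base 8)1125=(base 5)4342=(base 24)10l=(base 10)597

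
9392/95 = 98 + 82/95≈98.86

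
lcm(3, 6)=6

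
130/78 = 1+2/3 ≈ 1.67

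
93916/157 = 598 + 30/157 ≈ 598.19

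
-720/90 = -8 = -8.00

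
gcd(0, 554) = 554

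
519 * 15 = 7785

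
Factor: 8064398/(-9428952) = -1*2^(-2)*3^(-1)*13^(-1)*19^1*23^1*47^(-1)*643^(-1)*9227^1 = -4032199/4714476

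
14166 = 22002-7836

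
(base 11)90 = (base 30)39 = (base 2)1100011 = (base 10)99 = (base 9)120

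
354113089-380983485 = -26870396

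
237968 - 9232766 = -8994798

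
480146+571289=1051435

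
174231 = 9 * 19359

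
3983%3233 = 750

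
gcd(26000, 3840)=80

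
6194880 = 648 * 9560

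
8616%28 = 20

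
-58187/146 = -398 - 79/146 ≈ -398.54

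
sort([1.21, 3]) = [1.21, 3]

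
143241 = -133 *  (-1077)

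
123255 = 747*165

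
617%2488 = 617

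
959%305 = 44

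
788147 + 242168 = 1030315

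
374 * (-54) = -20196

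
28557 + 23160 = 51717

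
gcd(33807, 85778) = 1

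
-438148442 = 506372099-944520541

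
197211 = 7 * 28173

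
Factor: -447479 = -1 * 53^1 * 8443^1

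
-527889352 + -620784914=-1148674266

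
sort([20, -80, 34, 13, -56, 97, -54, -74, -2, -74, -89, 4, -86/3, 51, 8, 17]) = [-89, -80, -74, -74, -56, -54, -86/3, -2, 4, 8, 13, 17, 20, 34, 51, 97]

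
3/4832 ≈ 0.000621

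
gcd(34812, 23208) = 11604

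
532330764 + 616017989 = 1148348753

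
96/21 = 32/7 ≈ 4.57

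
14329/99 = 144 + 73/99≈144.74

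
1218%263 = 166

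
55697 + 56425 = 112122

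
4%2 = 0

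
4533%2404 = 2129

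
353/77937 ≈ 0.00453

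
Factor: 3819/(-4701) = -1 * 19^1 * 67^1 * 1567^(-1) = -1273/1567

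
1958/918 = 979/459 ≈ 2.13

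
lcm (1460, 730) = 1460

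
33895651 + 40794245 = 74689896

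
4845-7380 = -2535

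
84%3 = 0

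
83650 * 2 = 167300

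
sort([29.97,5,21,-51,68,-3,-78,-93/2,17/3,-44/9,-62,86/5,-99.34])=[-99.34,-78,-62,-51,-93/2,-44/9,-3,5,17/3,86/5,21,29.97,68]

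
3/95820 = 1/31940 ≈ 0.0000313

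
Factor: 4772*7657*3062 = 2^3*13^1*19^1*31^1*1193^1*1531^1 = 111883042648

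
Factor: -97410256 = -1 * 2^4 * 6088141^1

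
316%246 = 70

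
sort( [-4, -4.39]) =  [-4.39, -4]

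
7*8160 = 57120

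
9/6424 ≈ 0.00140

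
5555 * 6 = 33330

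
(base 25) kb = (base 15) 241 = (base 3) 200221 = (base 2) 111111111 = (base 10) 511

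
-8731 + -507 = -9238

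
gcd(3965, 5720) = 65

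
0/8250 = 0 = 0.00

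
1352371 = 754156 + 598215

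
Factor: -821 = -1 * 821^1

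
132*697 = 92004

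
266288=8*33286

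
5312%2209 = 894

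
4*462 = 1848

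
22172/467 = 47 + 223/467 ≈ 47.48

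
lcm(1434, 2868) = 2868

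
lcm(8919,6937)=62433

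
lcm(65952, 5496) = 65952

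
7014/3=2338=2338.00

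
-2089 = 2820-4909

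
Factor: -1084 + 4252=2^5*3^2*11^1=3168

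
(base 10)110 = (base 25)4a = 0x6e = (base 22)50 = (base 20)5a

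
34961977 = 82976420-48014443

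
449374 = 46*9769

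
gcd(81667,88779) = 1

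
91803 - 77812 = 13991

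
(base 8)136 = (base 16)5e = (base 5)334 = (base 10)94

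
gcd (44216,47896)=8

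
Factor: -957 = -1*3^1*11^1*29^1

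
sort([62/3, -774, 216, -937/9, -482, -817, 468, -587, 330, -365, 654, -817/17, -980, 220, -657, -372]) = [-980, -817, -774, -657, -587, -482, -372, -365, -937/9, -817/17, 62/3, 216, 220, 330, 468, 654]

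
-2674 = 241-2915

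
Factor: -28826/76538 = -1*7^(-1)*11^(-1)*29^1 = -29/77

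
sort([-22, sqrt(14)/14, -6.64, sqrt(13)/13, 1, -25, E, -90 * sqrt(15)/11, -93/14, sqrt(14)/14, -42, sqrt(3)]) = [-42, -90 * sqrt(15)/11, -25, -22, -93/14, -6.64, sqrt(14)/14, sqrt(14)/14, sqrt(13)/13, 1, sqrt(3), E]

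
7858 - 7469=389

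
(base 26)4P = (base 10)129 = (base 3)11210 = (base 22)5J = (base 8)201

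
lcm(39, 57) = 741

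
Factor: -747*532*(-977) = 2^2*3^2*7^1*19^1*83^1*977^1 = 388263708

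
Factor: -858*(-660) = 2^3*3^2*5^1*11^2*13^1 = 566280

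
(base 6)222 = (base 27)35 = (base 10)86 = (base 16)56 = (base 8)126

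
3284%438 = 218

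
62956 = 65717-2761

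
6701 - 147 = 6554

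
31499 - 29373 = 2126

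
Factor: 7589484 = 2^2 * 3^3 * 7^1 * 10039^1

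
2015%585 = 260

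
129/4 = 32 + 1/4 = 32.25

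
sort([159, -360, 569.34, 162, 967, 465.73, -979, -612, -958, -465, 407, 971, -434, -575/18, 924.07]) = [-979, -958, -612, -465, -434, -360, -575/18, 159, 162, 407, 465.73, 569.34, 924.07, 967, 971]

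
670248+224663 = 894911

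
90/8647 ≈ 0.0104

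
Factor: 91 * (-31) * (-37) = 7^1 * 13^1 * 31^1 * 37^1 = 104377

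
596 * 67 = 39932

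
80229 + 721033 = 801262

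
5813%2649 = 515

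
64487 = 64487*1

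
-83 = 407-490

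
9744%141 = 15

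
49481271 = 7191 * 6881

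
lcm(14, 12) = 84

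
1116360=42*26580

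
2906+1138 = 4044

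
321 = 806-485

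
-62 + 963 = 901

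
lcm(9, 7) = 63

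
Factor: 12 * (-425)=-1 * 2^2 * 3^1 * 5^2 * 17^1=-5100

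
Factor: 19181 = 19181^1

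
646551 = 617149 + 29402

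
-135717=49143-184860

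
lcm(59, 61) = 3599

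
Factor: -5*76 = -1*2^2*5^1*19^1 = -380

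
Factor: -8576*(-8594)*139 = 2^8*67^1*139^1*4297^1 = 10244598016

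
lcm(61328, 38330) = 306640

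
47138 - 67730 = -20592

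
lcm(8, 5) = 40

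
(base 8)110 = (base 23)33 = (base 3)2200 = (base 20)3c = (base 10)72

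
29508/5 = 5901 + 3/5 = 5901.60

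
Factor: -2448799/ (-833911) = 13^ (-1)*17^1*23^ (-1)*283^1*509^1*2789^ (-1)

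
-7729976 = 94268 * (-82)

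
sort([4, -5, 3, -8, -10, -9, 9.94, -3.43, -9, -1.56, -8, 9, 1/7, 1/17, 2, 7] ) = [-10, -9, -9, -8, -8, -5, -3.43, -1.56, 1/17, 1/7, 2, 3, 4, 7, 9, 9.94] 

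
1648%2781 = 1648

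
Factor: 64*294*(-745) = -1*2^7*3^1*5^1*7^2*149^1 = -14017920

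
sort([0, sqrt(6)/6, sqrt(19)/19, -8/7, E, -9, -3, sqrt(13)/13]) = [-9, -3, -8/7, 0, sqrt(19)/19, sqrt(13)/13, sqrt(6)/6, E]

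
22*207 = 4554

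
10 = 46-36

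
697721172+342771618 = 1040492790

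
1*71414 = 71414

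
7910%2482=464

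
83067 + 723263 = 806330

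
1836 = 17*108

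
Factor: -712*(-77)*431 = 2^3*7^1*11^1*89^1*431^1 = 23629144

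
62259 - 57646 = 4613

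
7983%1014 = 885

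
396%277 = 119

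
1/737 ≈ 0.00136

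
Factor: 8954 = 2^1 * 11^2 * 37^1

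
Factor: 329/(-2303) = -1 * 7^(-1) = -1/7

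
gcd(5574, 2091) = 3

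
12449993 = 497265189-484815196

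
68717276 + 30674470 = 99391746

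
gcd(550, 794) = 2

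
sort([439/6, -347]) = [-347, 439/6]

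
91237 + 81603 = 172840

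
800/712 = 1+11/89 ≈ 1.12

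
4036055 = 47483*85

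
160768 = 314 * 512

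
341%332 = 9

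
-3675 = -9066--5391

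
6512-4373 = 2139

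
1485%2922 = 1485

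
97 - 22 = 75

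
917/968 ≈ 0.947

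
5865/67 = 87 + 36/67 ≈ 87.54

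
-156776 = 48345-205121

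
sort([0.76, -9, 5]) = [-9, 0.76, 5]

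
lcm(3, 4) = 12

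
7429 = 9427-1998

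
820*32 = 26240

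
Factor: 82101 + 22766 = 7^1 * 71^1 * 211^1 = 104867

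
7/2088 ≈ 0.00335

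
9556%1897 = 71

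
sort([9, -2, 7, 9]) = [-2, 7, 9, 9]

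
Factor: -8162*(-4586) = 2^2*7^1*11^1*53^1*2293^1 = 37430932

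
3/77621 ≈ 0.0000386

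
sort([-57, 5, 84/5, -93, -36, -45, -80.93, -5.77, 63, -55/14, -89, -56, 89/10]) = [-93, -89, -80.93, -57, -56, -45, -36, -5.77, -55/14, 5, 89/10, 84/5, 63]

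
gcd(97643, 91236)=1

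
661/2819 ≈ 0.234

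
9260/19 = 487 + 7/19 ≈ 487.37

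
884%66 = 26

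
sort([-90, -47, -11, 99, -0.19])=[-90, -47, -11, -0.19, 99]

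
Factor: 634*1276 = 2^3*11^1*29^1*317^1 = 808984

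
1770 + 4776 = 6546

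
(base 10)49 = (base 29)1k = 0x31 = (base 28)1l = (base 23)23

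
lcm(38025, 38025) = 38025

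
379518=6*63253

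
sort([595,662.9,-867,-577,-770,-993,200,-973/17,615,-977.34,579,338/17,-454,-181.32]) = [-993,-977.34,-867,-770,-577,-454,-181.32,-973/17,338/17,200,579,595,615,662.9]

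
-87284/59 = -1479 - 23/59 ≈ -1479.39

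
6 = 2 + 4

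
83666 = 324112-240446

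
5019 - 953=4066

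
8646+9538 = 18184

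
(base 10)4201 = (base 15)13a1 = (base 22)8el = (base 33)3sa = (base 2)1000001101001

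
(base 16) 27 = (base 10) 39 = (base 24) 1f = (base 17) 25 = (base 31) 18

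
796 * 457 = 363772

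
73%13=8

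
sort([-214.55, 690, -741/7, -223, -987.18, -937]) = [-987.18, -937, -223, -214.55, -741/7, 690]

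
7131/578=12 + 195/578 ≈ 12.34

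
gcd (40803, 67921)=7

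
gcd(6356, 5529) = 1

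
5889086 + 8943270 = 14832356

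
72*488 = 35136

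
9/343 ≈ 0.0262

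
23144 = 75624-52480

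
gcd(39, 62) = 1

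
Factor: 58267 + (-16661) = 2^1*71^1*293^1 = 41606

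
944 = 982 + -38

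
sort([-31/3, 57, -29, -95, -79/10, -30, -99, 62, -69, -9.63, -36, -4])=[-99, -95, -69, -36, -30, -29, -31/3, -9.63, -79/10, -4, 57, 62]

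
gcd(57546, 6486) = 138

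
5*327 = 1635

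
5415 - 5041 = 374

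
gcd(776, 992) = 8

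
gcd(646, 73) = 1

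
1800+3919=5719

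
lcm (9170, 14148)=495180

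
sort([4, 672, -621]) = [-621, 4, 672]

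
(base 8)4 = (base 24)4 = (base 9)4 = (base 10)4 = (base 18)4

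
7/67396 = 1/9628 ≈ 0.000104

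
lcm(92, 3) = 276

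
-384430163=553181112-937611275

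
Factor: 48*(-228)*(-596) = 2^8*3^2*19^1*149^1 = 6522624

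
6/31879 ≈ 0.000188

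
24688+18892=43580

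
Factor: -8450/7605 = -1 * 2^1 * 3^(-2) * 5^1 = -10/9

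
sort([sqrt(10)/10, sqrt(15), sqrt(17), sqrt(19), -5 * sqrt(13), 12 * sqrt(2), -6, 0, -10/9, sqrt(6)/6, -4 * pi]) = [-5 * sqrt(13), -4 * pi, -6, -10/9, 0, sqrt(10)/10, sqrt(6)/6, sqrt(15), sqrt(17), sqrt(19), 12 * sqrt(2)]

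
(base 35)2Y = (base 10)104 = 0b1101000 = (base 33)35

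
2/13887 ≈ 0.000144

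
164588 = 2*82294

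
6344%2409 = 1526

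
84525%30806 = 22913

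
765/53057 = 45/3121 ≈ 0.0144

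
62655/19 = 3297 + 12/19 ≈ 3297.63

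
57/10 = 5 + 7/10 = 5.70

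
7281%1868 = 1677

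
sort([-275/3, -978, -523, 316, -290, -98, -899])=[-978, -899, -523, -290, -98, -275/3, 316]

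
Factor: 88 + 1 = 89^1 = 89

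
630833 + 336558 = 967391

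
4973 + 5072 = 10045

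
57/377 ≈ 0.151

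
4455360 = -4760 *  (-936)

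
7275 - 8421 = -1146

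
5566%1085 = 141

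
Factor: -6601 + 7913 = 2^5*41^1 = 1312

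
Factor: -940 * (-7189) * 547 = 2^2 * 5^1 * 7^1 * 13^1 * 47^1 * 79^1 * 547^1 = 3696440020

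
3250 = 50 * 65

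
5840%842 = 788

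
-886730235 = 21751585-908481820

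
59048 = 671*88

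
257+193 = 450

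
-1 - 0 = -1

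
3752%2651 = 1101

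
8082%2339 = 1065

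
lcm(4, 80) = 80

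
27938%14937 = 13001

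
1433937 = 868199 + 565738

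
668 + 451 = 1119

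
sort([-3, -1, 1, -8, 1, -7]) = [-8, -7, -3, -1, 1, 1]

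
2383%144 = 79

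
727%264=199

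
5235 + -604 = 4631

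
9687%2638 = 1773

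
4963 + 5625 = 10588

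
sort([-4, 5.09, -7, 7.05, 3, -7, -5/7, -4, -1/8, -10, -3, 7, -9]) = [-10, -9, -7, -7, -4, -4, -3, -5/7, -1/8, 3, 5.09, 7, 7.05]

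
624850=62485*10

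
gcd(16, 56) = 8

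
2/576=1/288≈0.00347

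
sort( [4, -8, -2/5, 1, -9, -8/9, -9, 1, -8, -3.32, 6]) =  [-9, -9, -8, -8, -3.32, -8/9, -2/5, 1, 1, 4, 6]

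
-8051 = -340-7711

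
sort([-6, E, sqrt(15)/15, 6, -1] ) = [-6, -1, sqrt(15)/15, E, 6] 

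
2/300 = 1/150 ≈ 0.00667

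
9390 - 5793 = 3597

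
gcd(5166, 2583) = 2583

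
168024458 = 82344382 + 85680076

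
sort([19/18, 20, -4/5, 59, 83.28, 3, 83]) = [-4/5, 19/18, 3, 20, 59, 83, 83.28]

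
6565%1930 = 775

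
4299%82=35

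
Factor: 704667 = 3^1*17^1*41^1*337^1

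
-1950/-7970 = 195/797 ≈ 0.245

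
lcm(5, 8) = 40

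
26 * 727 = 18902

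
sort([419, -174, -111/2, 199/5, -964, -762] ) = [-964, -762, -174, -111/2, 199/5, 419] 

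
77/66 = 7/6 ≈ 1.17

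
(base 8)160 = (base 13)88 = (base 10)112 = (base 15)77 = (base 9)134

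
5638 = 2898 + 2740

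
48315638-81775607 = -33459969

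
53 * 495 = 26235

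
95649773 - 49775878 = 45873895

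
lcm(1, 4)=4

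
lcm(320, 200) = 1600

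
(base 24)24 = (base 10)52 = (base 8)64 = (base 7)103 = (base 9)57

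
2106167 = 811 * 2597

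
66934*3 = 200802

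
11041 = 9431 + 1610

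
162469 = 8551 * 19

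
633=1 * 633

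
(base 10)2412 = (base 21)59i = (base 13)1137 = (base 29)2p5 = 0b100101101100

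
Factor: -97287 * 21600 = -1 * 2^5 * 3^4 * 5^2 * 32429^1 = -2101399200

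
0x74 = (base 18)68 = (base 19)62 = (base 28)44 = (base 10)116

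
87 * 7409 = 644583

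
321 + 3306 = 3627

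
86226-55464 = 30762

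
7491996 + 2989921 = 10481917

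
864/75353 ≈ 0.0115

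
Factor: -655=-1*5^1*131^1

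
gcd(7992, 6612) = 12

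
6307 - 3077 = 3230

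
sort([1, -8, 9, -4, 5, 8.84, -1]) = [-8, -4, -1, 1, 5, 8.84, 9]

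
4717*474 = 2235858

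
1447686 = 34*42579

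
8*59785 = 478280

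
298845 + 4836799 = 5135644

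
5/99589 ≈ 0.0000502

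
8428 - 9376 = -948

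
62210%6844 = 614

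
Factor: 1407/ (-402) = -1 * 2^ (-1) * 7^1 = -7/2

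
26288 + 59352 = 85640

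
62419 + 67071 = 129490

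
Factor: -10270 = -1 * 2^1 * 5^1 * 13^1 * 79^1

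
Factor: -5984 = -1*2^5*11^1*17^1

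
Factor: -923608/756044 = -1 * 2^1 * 7^1 * 16493^1 * 189011^(-1) = -230902/189011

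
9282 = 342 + 8940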